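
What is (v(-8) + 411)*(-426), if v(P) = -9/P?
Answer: -702261/4 ≈ -1.7557e+5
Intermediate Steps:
(v(-8) + 411)*(-426) = (-9/(-8) + 411)*(-426) = (-9*(-⅛) + 411)*(-426) = (9/8 + 411)*(-426) = (3297/8)*(-426) = -702261/4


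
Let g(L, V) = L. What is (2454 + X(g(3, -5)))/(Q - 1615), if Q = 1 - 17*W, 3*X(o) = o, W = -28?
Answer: -2455/1138 ≈ -2.1573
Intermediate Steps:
X(o) = o/3
Q = 477 (Q = 1 - 17*(-28) = 1 + 476 = 477)
(2454 + X(g(3, -5)))/(Q - 1615) = (2454 + (⅓)*3)/(477 - 1615) = (2454 + 1)/(-1138) = 2455*(-1/1138) = -2455/1138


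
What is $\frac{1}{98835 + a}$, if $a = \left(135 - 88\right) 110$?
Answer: $\frac{1}{104005} \approx 9.6149 \cdot 10^{-6}$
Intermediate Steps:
$a = 5170$ ($a = 47 \cdot 110 = 5170$)
$\frac{1}{98835 + a} = \frac{1}{98835 + 5170} = \frac{1}{104005}$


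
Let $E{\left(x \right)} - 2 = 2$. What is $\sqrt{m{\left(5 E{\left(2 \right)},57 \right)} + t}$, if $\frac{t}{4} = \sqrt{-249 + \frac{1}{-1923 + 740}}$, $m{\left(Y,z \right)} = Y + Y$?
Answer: $\frac{2 \sqrt{82810 + 182 i \sqrt{515494}}}{91} \approx 7.5738 + 4.1669 i$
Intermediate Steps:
$E{\left(x \right)} = 4$ ($E{\left(x \right)} = 2 + 2 = 4$)
$m{\left(Y,z \right)} = 2 Y$
$t = \frac{8 i \sqrt{515494}}{91}$ ($t = 4 \sqrt{-249 + \frac{1}{-1923 + 740}} = 4 \sqrt{-249 + \frac{1}{-1183}} = 4 \sqrt{-249 - \frac{1}{1183}} = 4 \sqrt{- \frac{294568}{1183}} = 4 \frac{2 i \sqrt{515494}}{91} = \frac{8 i \sqrt{515494}}{91} \approx 63.119 i$)
$\sqrt{m{\left(5 E{\left(2 \right)},57 \right)} + t} = \sqrt{2 \cdot 5 \cdot 4 + \frac{8 i \sqrt{515494}}{91}} = \sqrt{2 \cdot 20 + \frac{8 i \sqrt{515494}}{91}} = \sqrt{40 + \frac{8 i \sqrt{515494}}{91}}$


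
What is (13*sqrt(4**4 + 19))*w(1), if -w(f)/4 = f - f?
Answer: 0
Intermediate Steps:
w(f) = 0 (w(f) = -4*(f - f) = -4*0 = 0)
(13*sqrt(4**4 + 19))*w(1) = (13*sqrt(4**4 + 19))*0 = (13*sqrt(256 + 19))*0 = (13*sqrt(275))*0 = (13*(5*sqrt(11)))*0 = (65*sqrt(11))*0 = 0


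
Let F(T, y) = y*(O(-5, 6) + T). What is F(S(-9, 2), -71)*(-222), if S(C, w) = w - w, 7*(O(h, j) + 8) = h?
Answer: -961482/7 ≈ -1.3735e+5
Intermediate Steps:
O(h, j) = -8 + h/7
S(C, w) = 0
F(T, y) = y*(-61/7 + T) (F(T, y) = y*((-8 + (⅐)*(-5)) + T) = y*((-8 - 5/7) + T) = y*(-61/7 + T))
F(S(-9, 2), -71)*(-222) = ((⅐)*(-71)*(-61 + 7*0))*(-222) = ((⅐)*(-71)*(-61 + 0))*(-222) = ((⅐)*(-71)*(-61))*(-222) = (4331/7)*(-222) = -961482/7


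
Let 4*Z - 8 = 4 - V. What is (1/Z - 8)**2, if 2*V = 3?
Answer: 25600/441 ≈ 58.050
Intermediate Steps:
V = 3/2 (V = (1/2)*3 = 3/2 ≈ 1.5000)
Z = 21/8 (Z = 2 + (4 - 1*3/2)/4 = 2 + (4 - 3/2)/4 = 2 + (1/4)*(5/2) = 2 + 5/8 = 21/8 ≈ 2.6250)
(1/Z - 8)**2 = (1/(21/8) - 8)**2 = (8/21 - 8)**2 = (-160/21)**2 = 25600/441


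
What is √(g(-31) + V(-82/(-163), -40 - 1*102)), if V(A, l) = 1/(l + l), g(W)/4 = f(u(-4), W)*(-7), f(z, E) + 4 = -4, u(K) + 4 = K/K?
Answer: √4516665/142 ≈ 14.967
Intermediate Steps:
u(K) = -3 (u(K) = -4 + K/K = -4 + 1 = -3)
f(z, E) = -8 (f(z, E) = -4 - 4 = -8)
g(W) = 224 (g(W) = 4*(-8*(-7)) = 4*56 = 224)
V(A, l) = 1/(2*l)
√(g(-31) + V(-82/(-163), -40 - 1*102)) = √(224 + 1/(2*(-40 - 1*102))) = √(224 + 1/(2*(-40 - 102))) = √(224 + (½)/(-142)) = √(224 + (½)*(-1/142)) = √(224 - 1/284) = √(63615/284) = √4516665/142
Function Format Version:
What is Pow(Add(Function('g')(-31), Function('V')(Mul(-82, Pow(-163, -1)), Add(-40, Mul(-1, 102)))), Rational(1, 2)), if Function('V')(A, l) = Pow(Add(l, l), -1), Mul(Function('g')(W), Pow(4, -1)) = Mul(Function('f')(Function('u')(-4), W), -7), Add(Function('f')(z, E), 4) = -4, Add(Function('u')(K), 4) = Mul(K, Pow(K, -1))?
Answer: Mul(Rational(1, 142), Pow(4516665, Rational(1, 2))) ≈ 14.967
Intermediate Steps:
Function('u')(K) = -3 (Function('u')(K) = Add(-4, Mul(K, Pow(K, -1))) = Add(-4, 1) = -3)
Function('f')(z, E) = -8 (Function('f')(z, E) = Add(-4, -4) = -8)
Function('g')(W) = 224 (Function('g')(W) = Mul(4, Mul(-8, -7)) = Mul(4, 56) = 224)
Function('V')(A, l) = Mul(Rational(1, 2), Pow(l, -1)) (Function('V')(A, l) = Pow(Mul(2, l), -1) = Mul(Rational(1, 2), Pow(l, -1)))
Pow(Add(Function('g')(-31), Function('V')(Mul(-82, Pow(-163, -1)), Add(-40, Mul(-1, 102)))), Rational(1, 2)) = Pow(Add(224, Mul(Rational(1, 2), Pow(Add(-40, Mul(-1, 102)), -1))), Rational(1, 2)) = Pow(Add(224, Mul(Rational(1, 2), Pow(Add(-40, -102), -1))), Rational(1, 2)) = Pow(Add(224, Mul(Rational(1, 2), Pow(-142, -1))), Rational(1, 2)) = Pow(Add(224, Mul(Rational(1, 2), Rational(-1, 142))), Rational(1, 2)) = Pow(Add(224, Rational(-1, 284)), Rational(1, 2)) = Pow(Rational(63615, 284), Rational(1, 2)) = Mul(Rational(1, 142), Pow(4516665, Rational(1, 2)))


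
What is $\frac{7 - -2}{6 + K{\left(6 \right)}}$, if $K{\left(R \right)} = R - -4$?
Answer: $\frac{9}{16} \approx 0.5625$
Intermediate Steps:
$K{\left(R \right)} = 4 + R$ ($K{\left(R \right)} = R + 4 = 4 + R$)
$\frac{7 - -2}{6 + K{\left(6 \right)}} = \frac{7 - -2}{6 + \left(4 + 6\right)} = \frac{7 + \left(-1 + 3\right)}{6 + 10} = \frac{7 + 2}{16} = \frac{1}{16} \cdot 9 = \frac{9}{16}$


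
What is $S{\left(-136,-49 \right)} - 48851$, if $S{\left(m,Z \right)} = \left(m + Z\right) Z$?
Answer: $-39786$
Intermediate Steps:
$S{\left(m,Z \right)} = Z \left(Z + m\right)$ ($S{\left(m,Z \right)} = \left(Z + m\right) Z = Z \left(Z + m\right)$)
$S{\left(-136,-49 \right)} - 48851 = - 49 \left(-49 - 136\right) - 48851 = \left(-49\right) \left(-185\right) - 48851 = 9065 - 48851 = -39786$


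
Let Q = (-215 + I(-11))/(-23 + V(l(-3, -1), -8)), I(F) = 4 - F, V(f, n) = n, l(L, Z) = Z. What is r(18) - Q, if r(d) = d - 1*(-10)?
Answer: 668/31 ≈ 21.548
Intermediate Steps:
r(d) = 10 + d (r(d) = d + 10 = 10 + d)
Q = 200/31 (Q = (-215 + (4 - 1*(-11)))/(-23 - 8) = (-215 + (4 + 11))/(-31) = (-215 + 15)*(-1/31) = -200*(-1/31) = 200/31 ≈ 6.4516)
r(18) - Q = (10 + 18) - 1*200/31 = 28 - 200/31 = 668/31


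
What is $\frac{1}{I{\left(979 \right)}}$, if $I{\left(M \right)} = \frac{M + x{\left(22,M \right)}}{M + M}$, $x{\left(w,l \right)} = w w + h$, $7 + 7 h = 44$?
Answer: $\frac{6853}{5139} \approx 1.3335$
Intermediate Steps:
$h = \frac{37}{7}$ ($h = -1 + \frac{1}{7} \cdot 44 = -1 + \frac{44}{7} = \frac{37}{7} \approx 5.2857$)
$x{\left(w,l \right)} = \frac{37}{7} + w^{2}$ ($x{\left(w,l \right)} = w w + \frac{37}{7} = w^{2} + \frac{37}{7} = \frac{37}{7} + w^{2}$)
$I{\left(M \right)} = \frac{\frac{3425}{7} + M}{2 M}$ ($I{\left(M \right)} = \frac{M + \left(\frac{37}{7} + 22^{2}\right)}{M + M} = \frac{M + \left(\frac{37}{7} + 484\right)}{2 M} = \left(M + \frac{3425}{7}\right) \frac{1}{2 M} = \left(\frac{3425}{7} + M\right) \frac{1}{2 M} = \frac{\frac{3425}{7} + M}{2 M}$)
$\frac{1}{I{\left(979 \right)}} = \frac{1}{\frac{1}{14} \cdot \frac{1}{979} \left(3425 + 7 \cdot 979\right)} = \frac{1}{\frac{1}{14} \cdot \frac{1}{979} \left(3425 + 6853\right)} = \frac{1}{\frac{1}{14} \cdot \frac{1}{979} \cdot 10278} = \frac{1}{\frac{5139}{6853}} = \frac{6853}{5139}$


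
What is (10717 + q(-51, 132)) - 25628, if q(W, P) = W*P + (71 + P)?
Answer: -21440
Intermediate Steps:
q(W, P) = 71 + P + P*W (q(W, P) = P*W + (71 + P) = 71 + P + P*W)
(10717 + q(-51, 132)) - 25628 = (10717 + (71 + 132 + 132*(-51))) - 25628 = (10717 + (71 + 132 - 6732)) - 25628 = (10717 - 6529) - 25628 = 4188 - 25628 = -21440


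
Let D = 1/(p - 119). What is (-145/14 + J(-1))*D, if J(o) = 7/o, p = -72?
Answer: 243/2674 ≈ 0.090875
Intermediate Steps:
D = -1/191 (D = 1/(-72 - 119) = 1/(-191) = -1/191 ≈ -0.0052356)
(-145/14 + J(-1))*D = (-145/14 + 7/(-1))*(-1/191) = (-145*1/14 + 7*(-1))*(-1/191) = (-145/14 - 7)*(-1/191) = -243/14*(-1/191) = 243/2674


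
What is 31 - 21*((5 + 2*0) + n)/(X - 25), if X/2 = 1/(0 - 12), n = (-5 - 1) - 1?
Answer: 4429/151 ≈ 29.331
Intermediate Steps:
n = -7 (n = -6 - 1 = -7)
X = -⅙ (X = 2/(0 - 12) = 2/(-12) = 2*(-1/12) = -⅙ ≈ -0.16667)
31 - 21*((5 + 2*0) + n)/(X - 25) = 31 - 21*((5 + 2*0) - 7)/(-⅙ - 25) = 31 - 21*((5 + 0) - 7)/(-151/6) = 31 - 21*(5 - 7)*(-6)/151 = 31 - (-42)*(-6)/151 = 31 - 21*12/151 = 31 - 252/151 = 4429/151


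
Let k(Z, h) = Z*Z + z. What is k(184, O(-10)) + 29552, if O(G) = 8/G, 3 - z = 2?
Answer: 63409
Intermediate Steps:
z = 1 (z = 3 - 1*2 = 3 - 2 = 1)
k(Z, h) = 1 + Z² (k(Z, h) = Z*Z + 1 = Z² + 1 = 1 + Z²)
k(184, O(-10)) + 29552 = (1 + 184²) + 29552 = (1 + 33856) + 29552 = 33857 + 29552 = 63409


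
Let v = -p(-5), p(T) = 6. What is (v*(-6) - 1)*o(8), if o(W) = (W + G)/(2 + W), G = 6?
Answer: 49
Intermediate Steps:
v = -6 (v = -1*6 = -6)
o(W) = (6 + W)/(2 + W) (o(W) = (W + 6)/(2 + W) = (6 + W)/(2 + W))
(v*(-6) - 1)*o(8) = (-6*(-6) - 1)*((6 + 8)/(2 + 8)) = (36 - 1)*(14/10) = 35*((⅒)*14) = 35*(7/5) = 49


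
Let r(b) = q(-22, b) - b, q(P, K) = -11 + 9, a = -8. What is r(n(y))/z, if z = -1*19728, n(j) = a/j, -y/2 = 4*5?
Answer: 11/98640 ≈ 0.00011152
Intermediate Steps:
y = -40 (y = -8*5 = -2*20 = -40)
q(P, K) = -2
n(j) = -8/j
r(b) = -2 - b
z = -19728
r(n(y))/z = (-2 - (-8)/(-40))/(-19728) = (-2 - (-8)*(-1)/40)*(-1/19728) = (-2 - 1*⅕)*(-1/19728) = (-2 - ⅕)*(-1/19728) = -11/5*(-1/19728) = 11/98640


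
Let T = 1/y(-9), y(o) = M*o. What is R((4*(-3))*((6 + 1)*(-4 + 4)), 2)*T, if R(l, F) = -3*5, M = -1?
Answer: -5/3 ≈ -1.6667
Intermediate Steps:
y(o) = -o
T = ⅑ (T = 1/(-1*(-9)) = 1/9 = ⅑ ≈ 0.11111)
R(l, F) = -15
R((4*(-3))*((6 + 1)*(-4 + 4)), 2)*T = -15*⅑ = -5/3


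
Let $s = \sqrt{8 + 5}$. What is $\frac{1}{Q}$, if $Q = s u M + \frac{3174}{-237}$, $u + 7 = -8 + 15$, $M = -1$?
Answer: $- \frac{79}{1058} \approx -0.074669$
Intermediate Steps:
$s = \sqrt{13} \approx 3.6056$
$u = 0$ ($u = -7 + \left(-8 + 15\right) = -7 + 7 = 0$)
$Q = - \frac{1058}{79}$ ($Q = \sqrt{13} \cdot 0 \left(-1\right) + \frac{3174}{-237} = 0 \left(-1\right) + 3174 \left(- \frac{1}{237}\right) = 0 - \frac{1058}{79} = - \frac{1058}{79} \approx -13.392$)
$\frac{1}{Q} = \frac{1}{- \frac{1058}{79}} = - \frac{79}{1058}$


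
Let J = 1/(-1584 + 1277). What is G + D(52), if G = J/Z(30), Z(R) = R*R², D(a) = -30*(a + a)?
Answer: -25861680001/8289000 ≈ -3120.0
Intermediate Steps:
J = -1/307 (J = 1/(-307) = -1/307 ≈ -0.0032573)
D(a) = -60*a
Z(R) = R³
G = -1/8289000 (G = -1/(307*(30³)) = -1/307/27000 = -1/307*1/27000 = -1/8289000 ≈ -1.2064e-7)
G + D(52) = -1/8289000 - 60*52 = -1/8289000 - 3120 = -25861680001/8289000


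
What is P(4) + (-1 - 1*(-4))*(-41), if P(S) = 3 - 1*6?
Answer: -126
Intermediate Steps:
P(S) = -3 (P(S) = 3 - 6 = -3)
P(4) + (-1 - 1*(-4))*(-41) = -3 + (-1 - 1*(-4))*(-41) = -3 + (-1 + 4)*(-41) = -3 + 3*(-41) = -3 - 123 = -126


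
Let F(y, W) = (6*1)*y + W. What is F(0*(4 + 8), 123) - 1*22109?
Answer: -21986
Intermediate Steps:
F(y, W) = W + 6*y (F(y, W) = 6*y + W = W + 6*y)
F(0*(4 + 8), 123) - 1*22109 = (123 + 6*(0*(4 + 8))) - 1*22109 = (123 + 6*(0*12)) - 22109 = (123 + 6*0) - 22109 = (123 + 0) - 22109 = 123 - 22109 = -21986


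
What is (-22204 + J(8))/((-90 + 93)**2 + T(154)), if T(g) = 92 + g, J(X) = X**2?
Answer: -1476/17 ≈ -86.823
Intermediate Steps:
(-22204 + J(8))/((-90 + 93)**2 + T(154)) = (-22204 + 8**2)/((-90 + 93)**2 + (92 + 154)) = (-22204 + 64)/(3**2 + 246) = -22140/(9 + 246) = -22140/255 = -22140*1/255 = -1476/17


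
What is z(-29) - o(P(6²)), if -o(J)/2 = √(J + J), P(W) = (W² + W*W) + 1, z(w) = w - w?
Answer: 2*√5186 ≈ 144.03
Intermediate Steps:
z(w) = 0
P(W) = 1 + 2*W² (P(W) = (W² + W²) + 1 = 2*W² + 1 = 1 + 2*W²)
o(J) = -2*√2*√J (o(J) = -2*√(J + J) = -2*√2*√J)
z(-29) - o(P(6²)) = 0 - (-2)*√2*√(1 + 2*(6²)²) = 0 - (-2)*√2*√(1 + 2*36²) = 0 - (-2)*√2*√(1 + 2*1296) = 0 - (-2)*√2*√(1 + 2592) = 0 - (-2)*√2*√2593 = 0 - (-2)*√5186 = 0 + 2*√5186 = 2*√5186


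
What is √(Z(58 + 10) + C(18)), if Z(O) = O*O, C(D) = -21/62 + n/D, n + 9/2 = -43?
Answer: √159868891/186 ≈ 67.978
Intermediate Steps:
n = -95/2 (n = -9/2 - 43 = -95/2 ≈ -47.500)
C(D) = -21/62 - 95/(2*D)
Z(O) = O²
√(Z(58 + 10) + C(18)) = √((58 + 10)² + (1/62)*(-2945 - 21*18)/18) = √(68² + (1/62)*(1/18)*(-2945 - 378)) = √(4624 + (1/62)*(1/18)*(-3323)) = √(4624 - 3323/1116) = √(5157061/1116) = √159868891/186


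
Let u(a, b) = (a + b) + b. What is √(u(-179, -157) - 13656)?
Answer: I*√14149 ≈ 118.95*I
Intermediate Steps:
u(a, b) = a + 2*b
√(u(-179, -157) - 13656) = √((-179 + 2*(-157)) - 13656) = √((-179 - 314) - 13656) = √(-493 - 13656) = √(-14149) = I*√14149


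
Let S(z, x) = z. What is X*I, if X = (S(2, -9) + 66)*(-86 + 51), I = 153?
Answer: -364140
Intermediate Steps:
X = -2380 (X = (2 + 66)*(-86 + 51) = 68*(-35) = -2380)
X*I = -2380*153 = -364140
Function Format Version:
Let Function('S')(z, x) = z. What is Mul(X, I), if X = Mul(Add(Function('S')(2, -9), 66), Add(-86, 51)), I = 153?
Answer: -364140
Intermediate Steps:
X = -2380 (X = Mul(Add(2, 66), Add(-86, 51)) = Mul(68, -35) = -2380)
Mul(X, I) = Mul(-2380, 153) = -364140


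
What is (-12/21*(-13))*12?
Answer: 624/7 ≈ 89.143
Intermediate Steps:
(-12/21*(-13))*12 = (-12*1/21*(-13))*12 = -4/7*(-13)*12 = (52/7)*12 = 624/7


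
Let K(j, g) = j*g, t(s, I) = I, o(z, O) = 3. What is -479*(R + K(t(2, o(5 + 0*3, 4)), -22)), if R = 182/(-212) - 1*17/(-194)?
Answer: 164425851/5141 ≈ 31983.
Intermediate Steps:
R = -3963/5141 (R = 182*(-1/212) - 17*(-1/194) = -91/106 + 17/194 = -3963/5141 ≈ -0.77086)
K(j, g) = g*j
-479*(R + K(t(2, o(5 + 0*3, 4)), -22)) = -479*(-3963/5141 - 22*3) = -479*(-3963/5141 - 66) = -479*(-343269/5141) = 164425851/5141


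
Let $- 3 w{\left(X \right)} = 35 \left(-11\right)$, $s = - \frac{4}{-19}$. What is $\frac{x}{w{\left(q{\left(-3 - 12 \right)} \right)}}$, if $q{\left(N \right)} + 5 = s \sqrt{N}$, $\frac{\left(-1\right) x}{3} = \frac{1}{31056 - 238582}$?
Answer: $\frac{9}{79897510} \approx 1.1264 \cdot 10^{-7}$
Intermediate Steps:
$s = \frac{4}{19}$ ($s = \left(-4\right) \left(- \frac{1}{19}\right) = \frac{4}{19} \approx 0.21053$)
$x = \frac{3}{207526}$ ($x = - \frac{3}{31056 - 238582} = - \frac{3}{-207526} = \left(-3\right) \left(- \frac{1}{207526}\right) = \frac{3}{207526} \approx 1.4456 \cdot 10^{-5}$)
$q{\left(N \right)} = -5 + \frac{4 \sqrt{N}}{19}$
$w{\left(X \right)} = \frac{385}{3}$ ($w{\left(X \right)} = - \frac{35 \left(-11\right)}{3} = \left(- \frac{1}{3}\right) \left(-385\right) = \frac{385}{3}$)
$\frac{x}{w{\left(q{\left(-3 - 12 \right)} \right)}} = \frac{3}{207526 \cdot \frac{385}{3}} = \frac{3}{207526} \cdot \frac{3}{385} = \frac{9}{79897510}$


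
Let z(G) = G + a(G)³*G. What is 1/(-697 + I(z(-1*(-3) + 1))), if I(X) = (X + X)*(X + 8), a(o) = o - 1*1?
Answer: 1/26183 ≈ 3.8193e-5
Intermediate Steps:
a(o) = -1 + o (a(o) = o - 1 = -1 + o)
z(G) = G + G*(-1 + G)³ (z(G) = G + (-1 + G)³*G = G + G*(-1 + G)³)
I(X) = 2*X*(8 + X) (I(X) = (2*X)*(8 + X) = 2*X*(8 + X))
1/(-697 + I(z(-1*(-3) + 1))) = 1/(-697 + 2*((-1*(-3) + 1)*(1 + (-1 + (-1*(-3) + 1))³))*(8 + (-1*(-3) + 1)*(1 + (-1 + (-1*(-3) + 1))³))) = 1/(-697 + 2*((3 + 1)*(1 + (-1 + (3 + 1))³))*(8 + (3 + 1)*(1 + (-1 + (3 + 1))³))) = 1/(-697 + 2*(4*(1 + (-1 + 4)³))*(8 + 4*(1 + (-1 + 4)³))) = 1/(-697 + 2*(4*(1 + 3³))*(8 + 4*(1 + 3³))) = 1/(-697 + 2*(4*(1 + 27))*(8 + 4*(1 + 27))) = 1/(-697 + 2*(4*28)*(8 + 4*28)) = 1/(-697 + 2*112*(8 + 112)) = 1/(-697 + 2*112*120) = 1/(-697 + 26880) = 1/26183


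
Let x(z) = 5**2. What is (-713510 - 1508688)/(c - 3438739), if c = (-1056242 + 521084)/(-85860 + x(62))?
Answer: 190742365330/295163626907 ≈ 0.64623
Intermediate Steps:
x(z) = 25
c = 535158/85835 (c = (-1056242 + 521084)/(-85860 + 25) = -535158/(-85835) = -535158*(-1/85835) = 535158/85835 ≈ 6.2347)
(-713510 - 1508688)/(c - 3438739) = (-713510 - 1508688)/(535158/85835 - 3438739) = -2222198/(-295163626907/85835) = -2222198*(-85835/295163626907) = 190742365330/295163626907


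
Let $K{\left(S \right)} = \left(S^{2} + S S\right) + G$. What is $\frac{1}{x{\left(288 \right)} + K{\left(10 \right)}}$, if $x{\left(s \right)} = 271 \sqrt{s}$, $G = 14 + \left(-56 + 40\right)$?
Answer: $- \frac{11}{1172878} + \frac{271 \sqrt{2}}{1759317} \approx 0.00020846$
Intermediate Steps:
$G = -2$ ($G = 14 - 16 = -2$)
$K{\left(S \right)} = -2 + 2 S^{2}$ ($K{\left(S \right)} = \left(S^{2} + S S\right) - 2 = \left(S^{2} + S^{2}\right) - 2 = 2 S^{2} - 2 = -2 + 2 S^{2}$)
$\frac{1}{x{\left(288 \right)} + K{\left(10 \right)}} = \frac{1}{271 \sqrt{288} - \left(2 - 2 \cdot 10^{2}\right)} = \frac{1}{271 \cdot 12 \sqrt{2} + \left(-2 + 2 \cdot 100\right)} = \frac{1}{3252 \sqrt{2} + \left(-2 + 200\right)} = \frac{1}{3252 \sqrt{2} + 198} = \frac{1}{198 + 3252 \sqrt{2}}$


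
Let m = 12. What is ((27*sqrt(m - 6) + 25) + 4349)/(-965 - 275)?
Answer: -2187/620 - 27*sqrt(6)/1240 ≈ -3.5808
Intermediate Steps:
((27*sqrt(m - 6) + 25) + 4349)/(-965 - 275) = ((27*sqrt(12 - 6) + 25) + 4349)/(-965 - 275) = ((27*sqrt(6) + 25) + 4349)/(-1240) = ((25 + 27*sqrt(6)) + 4349)*(-1/1240) = (4374 + 27*sqrt(6))*(-1/1240) = -2187/620 - 27*sqrt(6)/1240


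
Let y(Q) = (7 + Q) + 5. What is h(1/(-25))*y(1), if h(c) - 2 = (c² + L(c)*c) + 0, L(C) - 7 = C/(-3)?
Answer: 41951/1875 ≈ 22.374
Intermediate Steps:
L(C) = 7 - C/3 (L(C) = 7 + C/(-3) = 7 + C*(-⅓) = 7 - C/3)
y(Q) = 12 + Q
h(c) = 2 + c² + c*(7 - c/3) (h(c) = 2 + ((c² + (7 - c/3)*c) + 0) = 2 + ((c² + c*(7 - c/3)) + 0) = 2 + (c² + c*(7 - c/3)) = 2 + c² + c*(7 - c/3))
h(1/(-25))*y(1) = (2 + 7/(-25) + 2*(1/(-25))²/3)*(12 + 1) = (2 + 7*(-1/25) + 2*(-1/25)²/3)*13 = (2 - 7/25 + (⅔)*(1/625))*13 = (2 - 7/25 + 2/1875)*13 = (3227/1875)*13 = 41951/1875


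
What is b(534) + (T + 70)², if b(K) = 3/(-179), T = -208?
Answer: 3408873/179 ≈ 19044.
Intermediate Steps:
b(K) = -3/179 (b(K) = 3*(-1/179) = -3/179)
b(534) + (T + 70)² = -3/179 + (-208 + 70)² = -3/179 + (-138)² = -3/179 + 19044 = 3408873/179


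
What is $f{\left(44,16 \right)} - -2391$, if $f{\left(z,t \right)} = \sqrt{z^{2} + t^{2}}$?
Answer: $2391 + 4 \sqrt{137} \approx 2437.8$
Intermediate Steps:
$f{\left(z,t \right)} = \sqrt{t^{2} + z^{2}}$
$f{\left(44,16 \right)} - -2391 = \sqrt{16^{2} + 44^{2}} - -2391 = \sqrt{256 + 1936} + 2391 = \sqrt{2192} + 2391 = 4 \sqrt{137} + 2391 = 2391 + 4 \sqrt{137}$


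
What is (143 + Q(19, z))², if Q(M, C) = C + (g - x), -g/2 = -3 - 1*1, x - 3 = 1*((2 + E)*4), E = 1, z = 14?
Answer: 22500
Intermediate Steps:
x = 15 (x = 3 + 1*((2 + 1)*4) = 3 + 1*(3*4) = 3 + 1*12 = 3 + 12 = 15)
g = 8 (g = -2*(-3 - 1*1) = -2*(-3 - 1) = -2*(-4) = 8)
Q(M, C) = -7 + C (Q(M, C) = C + (8 - 1*15) = C + (8 - 15) = C - 7 = -7 + C)
(143 + Q(19, z))² = (143 + (-7 + 14))² = (143 + 7)² = 150² = 22500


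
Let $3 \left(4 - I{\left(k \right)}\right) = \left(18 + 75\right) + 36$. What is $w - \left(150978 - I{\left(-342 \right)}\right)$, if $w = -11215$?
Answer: $-162232$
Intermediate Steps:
$I{\left(k \right)} = -39$ ($I{\left(k \right)} = 4 - \frac{\left(18 + 75\right) + 36}{3} = 4 - \frac{93 + 36}{3} = 4 - 43 = -39$)
$w - \left(150978 - I{\left(-342 \right)}\right) = -11215 - \left(150978 - -39\right) = -11215 - \left(150978 + 39\right) = -11215 - 151017 = -162232$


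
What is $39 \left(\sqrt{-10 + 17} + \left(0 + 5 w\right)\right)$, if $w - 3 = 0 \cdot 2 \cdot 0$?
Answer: $585 + 39 \sqrt{7} \approx 688.18$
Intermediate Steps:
$w = 3$ ($w = 3 + 0 \cdot 2 \cdot 0 = 3 + 0 \cdot 0 = 3 + 0 = 3$)
$39 \left(\sqrt{-10 + 17} + \left(0 + 5 w\right)\right) = 39 \left(\sqrt{-10 + 17} + \left(0 + 5 \cdot 3\right)\right) = 39 \left(\sqrt{7} + \left(0 + 15\right)\right) = 39 \left(\sqrt{7} + 15\right) = 39 \left(15 + \sqrt{7}\right) = 585 + 39 \sqrt{7}$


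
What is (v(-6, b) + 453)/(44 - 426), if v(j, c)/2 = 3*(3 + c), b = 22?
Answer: -603/382 ≈ -1.5785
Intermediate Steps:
v(j, c) = 18 + 6*c (v(j, c) = 2*(3*(3 + c)) = 2*(9 + 3*c) = 18 + 6*c)
(v(-6, b) + 453)/(44 - 426) = ((18 + 6*22) + 453)/(44 - 426) = ((18 + 132) + 453)/(-382) = (150 + 453)*(-1/382) = 603*(-1/382) = -603/382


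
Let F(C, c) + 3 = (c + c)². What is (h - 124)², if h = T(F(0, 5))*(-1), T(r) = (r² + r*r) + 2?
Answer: 358875136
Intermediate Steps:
F(C, c) = -3 + 4*c² (F(C, c) = -3 + (c + c)² = -3 + (2*c)² = -3 + 4*c²)
T(r) = 2 + 2*r² (T(r) = (r² + r²) + 2 = 2*r² + 2 = 2 + 2*r²)
h = -18820 (h = (2 + 2*(-3 + 4*5²)²)*(-1) = (2 + 2*(-3 + 4*25)²)*(-1) = (2 + 2*(-3 + 100)²)*(-1) = (2 + 2*97²)*(-1) = (2 + 2*9409)*(-1) = (2 + 18818)*(-1) = 18820*(-1) = -18820)
(h - 124)² = (-18820 - 124)² = (-18944)² = 358875136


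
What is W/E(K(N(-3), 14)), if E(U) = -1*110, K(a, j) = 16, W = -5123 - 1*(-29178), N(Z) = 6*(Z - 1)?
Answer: -4811/22 ≈ -218.68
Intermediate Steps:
N(Z) = -6 + 6*Z (N(Z) = 6*(-1 + Z) = -6 + 6*Z)
W = 24055 (W = -5123 + 29178 = 24055)
E(U) = -110
W/E(K(N(-3), 14)) = 24055/(-110) = 24055*(-1/110) = -4811/22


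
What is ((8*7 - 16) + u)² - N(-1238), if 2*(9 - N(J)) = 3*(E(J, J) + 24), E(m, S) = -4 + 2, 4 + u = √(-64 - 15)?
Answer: 1241 + 72*I*√79 ≈ 1241.0 + 639.95*I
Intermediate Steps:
u = -4 + I*√79 (u = -4 + √(-64 - 15) = -4 + √(-79) = -4 + I*√79 ≈ -4.0 + 8.8882*I)
E(m, S) = -2
N(J) = -24 (N(J) = 9 - 3*(-2 + 24)/2 = 9 - 3*22/2 = 9 - ½*66 = 9 - 33 = -24)
((8*7 - 16) + u)² - N(-1238) = ((8*7 - 16) + (-4 + I*√79))² - 1*(-24) = ((56 - 16) + (-4 + I*√79))² + 24 = (40 + (-4 + I*√79))² + 24 = (36 + I*√79)² + 24 = 24 + (36 + I*√79)²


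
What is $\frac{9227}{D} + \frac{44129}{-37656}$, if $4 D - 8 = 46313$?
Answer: $- \frac{654291761}{1744263576} \approx -0.37511$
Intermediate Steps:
$D = \frac{46321}{4}$ ($D = 2 + \frac{1}{4} \cdot 46313 = 2 + \frac{46313}{4} = \frac{46321}{4} \approx 11580.0$)
$\frac{9227}{D} + \frac{44129}{-37656} = \frac{9227}{\frac{46321}{4}} + \frac{44129}{-37656} = 9227 \cdot \frac{4}{46321} + 44129 \left(- \frac{1}{37656}\right) = \frac{36908}{46321} - \frac{44129}{37656} = - \frac{654291761}{1744263576}$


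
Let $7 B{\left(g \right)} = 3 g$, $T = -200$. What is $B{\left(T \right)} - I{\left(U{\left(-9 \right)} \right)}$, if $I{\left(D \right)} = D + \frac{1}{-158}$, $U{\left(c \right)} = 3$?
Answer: $- \frac{98111}{1106} \approx -88.708$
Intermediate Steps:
$I{\left(D \right)} = - \frac{1}{158} + D$ ($I{\left(D \right)} = D - \frac{1}{158} = - \frac{1}{158} + D$)
$B{\left(g \right)} = \frac{3 g}{7}$
$B{\left(T \right)} - I{\left(U{\left(-9 \right)} \right)} = \frac{3}{7} \left(-200\right) - \left(- \frac{1}{158} + 3\right) = - \frac{600}{7} - \frac{473}{158} = - \frac{98111}{1106}$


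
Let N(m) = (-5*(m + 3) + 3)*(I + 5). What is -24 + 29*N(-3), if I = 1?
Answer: 498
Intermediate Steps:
N(m) = -72 - 30*m (N(m) = (-5*(m + 3) + 3)*(1 + 5) = (-5*(3 + m) + 3)*6 = ((-15 - 5*m) + 3)*6 = (-12 - 5*m)*6 = -72 - 30*m)
-24 + 29*N(-3) = -24 + 29*(-72 - 30*(-3)) = -24 + 29*(-72 + 90) = -24 + 29*18 = -24 + 522 = 498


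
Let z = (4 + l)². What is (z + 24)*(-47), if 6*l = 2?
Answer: -18095/9 ≈ -2010.6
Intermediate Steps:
l = ⅓ (l = (⅙)*2 = ⅓ ≈ 0.33333)
z = 169/9 (z = (4 + ⅓)² = (13/3)² = 169/9 ≈ 18.778)
(z + 24)*(-47) = (169/9 + 24)*(-47) = (385/9)*(-47) = -18095/9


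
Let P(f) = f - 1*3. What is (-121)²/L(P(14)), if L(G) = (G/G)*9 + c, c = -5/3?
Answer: 3993/2 ≈ 1996.5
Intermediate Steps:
c = -5/3 (c = (⅓)*(-5) = -5/3 ≈ -1.6667)
P(f) = -3 + f (P(f) = f - 3 = -3 + f)
L(G) = 22/3 (L(G) = (G/G)*9 - 5/3 = 1*9 - 5/3 = 9 - 5/3 = 22/3)
(-121)²/L(P(14)) = (-121)²/(22/3) = 14641*(3/22) = 3993/2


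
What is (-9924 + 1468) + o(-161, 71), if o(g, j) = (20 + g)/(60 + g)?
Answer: -853915/101 ≈ -8454.6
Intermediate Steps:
o(g, j) = (20 + g)/(60 + g)
(-9924 + 1468) + o(-161, 71) = (-9924 + 1468) + (20 - 161)/(60 - 161) = -8456 - 141/(-101) = -8456 - 1/101*(-141) = -8456 + 141/101 = -853915/101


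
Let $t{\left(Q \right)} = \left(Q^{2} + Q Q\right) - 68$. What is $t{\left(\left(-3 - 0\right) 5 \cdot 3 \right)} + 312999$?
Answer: $316981$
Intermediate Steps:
$t{\left(Q \right)} = -68 + 2 Q^{2}$ ($t{\left(Q \right)} = \left(Q^{2} + Q^{2}\right) - 68 = 2 Q^{2} - 68 = -68 + 2 Q^{2}$)
$t{\left(\left(-3 - 0\right) 5 \cdot 3 \right)} + 312999 = \left(-68 + 2 \left(\left(-3 - 0\right) 5 \cdot 3\right)^{2}\right) + 312999 = \left(-68 + 2 \left(\left(-3 + 0\right) 5 \cdot 3\right)^{2}\right) + 312999 = \left(-68 + 2 \left(\left(-3\right) 5 \cdot 3\right)^{2}\right) + 312999 = \left(-68 + 2 \left(\left(-15\right) 3\right)^{2}\right) + 312999 = \left(-68 + 2 \left(-45\right)^{2}\right) + 312999 = \left(-68 + 2 \cdot 2025\right) + 312999 = \left(-68 + 4050\right) + 312999 = 3982 + 312999 = 316981$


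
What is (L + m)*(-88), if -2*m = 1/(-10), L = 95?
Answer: -41822/5 ≈ -8364.4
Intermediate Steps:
m = 1/20 (m = -½/(-10) = -½*(-⅒) = 1/20 ≈ 0.050000)
(L + m)*(-88) = (95 + 1/20)*(-88) = (1901/20)*(-88) = -41822/5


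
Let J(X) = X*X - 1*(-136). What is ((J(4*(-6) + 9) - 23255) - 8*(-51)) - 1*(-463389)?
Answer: 440903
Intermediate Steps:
J(X) = 136 + X² (J(X) = X² + 136 = 136 + X²)
((J(4*(-6) + 9) - 23255) - 8*(-51)) - 1*(-463389) = (((136 + (4*(-6) + 9)²) - 23255) - 8*(-51)) - 1*(-463389) = (((136 + (-24 + 9)²) - 23255) + 408) + 463389 = (((136 + (-15)²) - 23255) + 408) + 463389 = (((136 + 225) - 23255) + 408) + 463389 = ((361 - 23255) + 408) + 463389 = (-22894 + 408) + 463389 = -22486 + 463389 = 440903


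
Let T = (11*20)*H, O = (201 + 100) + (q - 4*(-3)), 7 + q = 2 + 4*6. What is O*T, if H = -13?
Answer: -949520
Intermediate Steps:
q = 19 (q = -7 + (2 + 4*6) = -7 + (2 + 24) = -7 + 26 = 19)
O = 332 (O = (201 + 100) + (19 - 4*(-3)) = 301 + (19 + 12) = 301 + 31 = 332)
T = -2860 (T = (11*20)*(-13) = 220*(-13) = -2860)
O*T = 332*(-2860) = -949520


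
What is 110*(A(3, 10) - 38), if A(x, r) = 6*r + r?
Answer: 3520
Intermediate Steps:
A(x, r) = 7*r
110*(A(3, 10) - 38) = 110*(7*10 - 38) = 110*(70 - 38) = 110*32 = 3520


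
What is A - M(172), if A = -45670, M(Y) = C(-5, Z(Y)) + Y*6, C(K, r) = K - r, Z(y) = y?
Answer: -46525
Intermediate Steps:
M(Y) = -5 + 5*Y (M(Y) = (-5 - Y) + Y*6 = (-5 - Y) + 6*Y = -5 + 5*Y)
A - M(172) = -45670 - (-5 + 5*172) = -45670 - (-5 + 860) = -45670 - 1*855 = -45670 - 855 = -46525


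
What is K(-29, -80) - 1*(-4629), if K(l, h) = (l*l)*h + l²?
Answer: -61810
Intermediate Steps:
K(l, h) = l² + h*l² (K(l, h) = l²*h + l² = h*l² + l² = l² + h*l²)
K(-29, -80) - 1*(-4629) = (-29)²*(1 - 80) - 1*(-4629) = 841*(-79) + 4629 = -66439 + 4629 = -61810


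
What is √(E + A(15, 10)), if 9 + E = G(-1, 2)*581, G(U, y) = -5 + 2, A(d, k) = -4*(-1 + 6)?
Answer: 2*I*√443 ≈ 42.095*I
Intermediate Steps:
A(d, k) = -20 (A(d, k) = -4*5 = -20)
G(U, y) = -3
E = -1752 (E = -9 - 3*581 = -9 - 1743 = -1752)
√(E + A(15, 10)) = √(-1752 - 20) = √(-1772) = 2*I*√443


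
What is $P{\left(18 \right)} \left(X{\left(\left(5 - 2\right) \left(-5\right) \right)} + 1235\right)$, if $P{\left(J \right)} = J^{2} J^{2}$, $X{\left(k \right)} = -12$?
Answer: $128385648$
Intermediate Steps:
$P{\left(J \right)} = J^{4}$
$P{\left(18 \right)} \left(X{\left(\left(5 - 2\right) \left(-5\right) \right)} + 1235\right) = 18^{4} \left(-12 + 1235\right) = 104976 \cdot 1223 = 128385648$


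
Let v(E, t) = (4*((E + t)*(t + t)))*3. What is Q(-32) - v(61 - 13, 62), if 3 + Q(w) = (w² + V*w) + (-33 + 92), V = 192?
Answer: -168744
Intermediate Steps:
v(E, t) = 24*t*(E + t) (v(E, t) = (4*((E + t)*(2*t)))*3 = (4*(2*t*(E + t)))*3 = (8*t*(E + t))*3 = 24*t*(E + t))
Q(w) = 56 + w² + 192*w (Q(w) = -3 + ((w² + 192*w) + (-33 + 92)) = -3 + ((w² + 192*w) + 59) = -3 + (59 + w² + 192*w) = 56 + w² + 192*w)
Q(-32) - v(61 - 13, 62) = (56 + (-32)² + 192*(-32)) - 24*62*((61 - 13) + 62) = (56 + 1024 - 6144) - 24*62*(48 + 62) = -5064 - 24*62*110 = -5064 - 1*163680 = -5064 - 163680 = -168744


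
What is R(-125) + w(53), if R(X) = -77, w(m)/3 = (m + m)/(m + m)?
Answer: -74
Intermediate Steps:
w(m) = 3 (w(m) = 3*((m + m)/(m + m)) = 3*((2*m)/((2*m))) = 3*((2*m)*(1/(2*m))) = 3*1 = 3)
R(-125) + w(53) = -77 + 3 = -74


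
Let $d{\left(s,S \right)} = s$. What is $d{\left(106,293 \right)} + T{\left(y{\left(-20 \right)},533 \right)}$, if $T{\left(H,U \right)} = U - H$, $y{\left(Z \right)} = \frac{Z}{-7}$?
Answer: $\frac{4453}{7} \approx 636.14$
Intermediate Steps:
$y{\left(Z \right)} = - \frac{Z}{7}$ ($y{\left(Z \right)} = Z \left(- \frac{1}{7}\right) = - \frac{Z}{7}$)
$d{\left(106,293 \right)} + T{\left(y{\left(-20 \right)},533 \right)} = 106 + \left(533 - \left(- \frac{1}{7}\right) \left(-20\right)\right) = 106 + \left(533 - \frac{20}{7}\right) = 106 + \frac{3711}{7} = \frac{4453}{7}$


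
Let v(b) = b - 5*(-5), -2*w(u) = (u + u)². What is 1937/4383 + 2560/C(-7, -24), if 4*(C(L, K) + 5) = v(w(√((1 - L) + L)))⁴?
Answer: 586895197/1226455443 ≈ 0.47853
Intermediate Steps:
w(u) = -2*u² (w(u) = -(u + u)²/2 = -4*u²/2 = -2*u²)
v(b) = 25 + b (v(b) = b + 25 = 25 + b)
C(L, K) = 279821/4 (C(L, K) = -5 + (25 - 2*(√((1 - L) + L))²)⁴/4 = -5 + (25 - 2*(√1)²)⁴/4 = -5 + (25 - 2*1²)⁴/4 = -5 + (25 - 2*1)⁴/4 = -5 + (25 - 2)⁴/4 = -5 + (¼)*23⁴ = -5 + (¼)*279841 = -5 + 279841/4 = 279821/4)
1937/4383 + 2560/C(-7, -24) = 1937/4383 + 2560/(279821/4) = 1937*(1/4383) + 2560*(4/279821) = 1937/4383 + 10240/279821 = 586895197/1226455443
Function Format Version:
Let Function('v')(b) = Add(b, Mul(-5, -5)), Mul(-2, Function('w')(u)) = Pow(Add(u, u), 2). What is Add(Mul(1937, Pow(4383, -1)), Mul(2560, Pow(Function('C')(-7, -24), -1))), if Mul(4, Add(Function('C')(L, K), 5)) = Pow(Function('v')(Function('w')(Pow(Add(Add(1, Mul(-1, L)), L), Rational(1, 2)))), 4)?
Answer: Rational(586895197, 1226455443) ≈ 0.47853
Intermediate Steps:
Function('w')(u) = Mul(-2, Pow(u, 2)) (Function('w')(u) = Mul(Rational(-1, 2), Pow(Add(u, u), 2)) = Mul(Rational(-1, 2), Pow(Mul(2, u), 2)) = Mul(Rational(-1, 2), Mul(4, Pow(u, 2))) = Mul(-2, Pow(u, 2)))
Function('v')(b) = Add(25, b) (Function('v')(b) = Add(b, 25) = Add(25, b))
Function('C')(L, K) = Rational(279821, 4) (Function('C')(L, K) = Add(-5, Mul(Rational(1, 4), Pow(Add(25, Mul(-2, Pow(Pow(Add(Add(1, Mul(-1, L)), L), Rational(1, 2)), 2))), 4))) = Add(-5, Mul(Rational(1, 4), Pow(Add(25, Mul(-2, Pow(Pow(1, Rational(1, 2)), 2))), 4))) = Add(-5, Mul(Rational(1, 4), Pow(Add(25, Mul(-2, Pow(1, 2))), 4))) = Add(-5, Mul(Rational(1, 4), Pow(Add(25, Mul(-2, 1)), 4))) = Add(-5, Mul(Rational(1, 4), Pow(Add(25, -2), 4))) = Add(-5, Mul(Rational(1, 4), Pow(23, 4))) = Add(-5, Mul(Rational(1, 4), 279841)) = Add(-5, Rational(279841, 4)) = Rational(279821, 4))
Add(Mul(1937, Pow(4383, -1)), Mul(2560, Pow(Function('C')(-7, -24), -1))) = Add(Mul(1937, Pow(4383, -1)), Mul(2560, Pow(Rational(279821, 4), -1))) = Add(Mul(1937, Rational(1, 4383)), Mul(2560, Rational(4, 279821))) = Add(Rational(1937, 4383), Rational(10240, 279821)) = Rational(586895197, 1226455443)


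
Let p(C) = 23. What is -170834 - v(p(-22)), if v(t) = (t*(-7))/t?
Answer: -170827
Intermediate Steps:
v(t) = -7 (v(t) = (-7*t)/t = -7)
-170834 - v(p(-22)) = -170834 - 1*(-7) = -170834 + 7 = -170827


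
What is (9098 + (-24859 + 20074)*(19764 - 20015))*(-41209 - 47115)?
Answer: -106883787092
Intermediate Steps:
(9098 + (-24859 + 20074)*(19764 - 20015))*(-41209 - 47115) = (9098 - 4785*(-251))*(-88324) = (9098 + 1201035)*(-88324) = 1210133*(-88324) = -106883787092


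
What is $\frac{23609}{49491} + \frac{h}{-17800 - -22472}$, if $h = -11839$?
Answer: $- \frac{475622701}{231221952} \approx -2.057$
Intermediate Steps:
$\frac{23609}{49491} + \frac{h}{-17800 - -22472} = \frac{23609}{49491} - \frac{11839}{-17800 - -22472} = 23609 \cdot \frac{1}{49491} - \frac{11839}{-17800 + 22472} = \frac{23609}{49491} - \frac{11839}{4672} = - \frac{475622701}{231221952}$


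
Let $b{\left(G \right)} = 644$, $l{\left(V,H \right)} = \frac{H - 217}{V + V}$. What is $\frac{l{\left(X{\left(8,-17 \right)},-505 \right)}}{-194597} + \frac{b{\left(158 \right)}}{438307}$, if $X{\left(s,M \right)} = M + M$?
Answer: $\frac{4102667085}{2899969727486} \approx 0.0014147$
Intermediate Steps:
$X{\left(s,M \right)} = 2 M$
$l{\left(V,H \right)} = \frac{-217 + H}{2 V}$
$\frac{l{\left(X{\left(8,-17 \right)},-505 \right)}}{-194597} + \frac{b{\left(158 \right)}}{438307} = \frac{\frac{1}{2} \frac{1}{2 \left(-17\right)} \left(-217 - 505\right)}{-194597} + \frac{644}{438307} = \frac{1}{2} \frac{1}{-34} \left(-722\right) \left(- \frac{1}{194597}\right) + 644 \cdot \frac{1}{438307} = \frac{1}{2} \left(- \frac{1}{34}\right) \left(-722\right) \left(- \frac{1}{194597}\right) + \frac{644}{438307} = \frac{361}{34} \left(- \frac{1}{194597}\right) + \frac{644}{438307} = - \frac{361}{6616298} + \frac{644}{438307} = \frac{4102667085}{2899969727486}$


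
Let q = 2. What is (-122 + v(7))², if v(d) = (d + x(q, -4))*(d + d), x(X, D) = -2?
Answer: 2704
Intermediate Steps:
v(d) = 2*d*(-2 + d) (v(d) = (d - 2)*(d + d) = (-2 + d)*(2*d) = 2*d*(-2 + d))
(-122 + v(7))² = (-122 + 2*7*(-2 + 7))² = (-122 + 2*7*5)² = (-122 + 70)² = (-52)² = 2704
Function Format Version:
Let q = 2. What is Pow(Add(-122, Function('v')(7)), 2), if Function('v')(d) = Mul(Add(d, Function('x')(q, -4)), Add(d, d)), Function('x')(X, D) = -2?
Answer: 2704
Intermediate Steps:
Function('v')(d) = Mul(2, d, Add(-2, d)) (Function('v')(d) = Mul(Add(d, -2), Add(d, d)) = Mul(Add(-2, d), Mul(2, d)) = Mul(2, d, Add(-2, d)))
Pow(Add(-122, Function('v')(7)), 2) = Pow(Add(-122, Mul(2, 7, Add(-2, 7))), 2) = Pow(Add(-122, Mul(2, 7, 5)), 2) = Pow(Add(-122, 70), 2) = Pow(-52, 2) = 2704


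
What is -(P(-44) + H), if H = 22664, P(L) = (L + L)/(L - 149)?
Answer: -4374240/193 ≈ -22664.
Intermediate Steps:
P(L) = 2*L/(-149 + L) (P(L) = (2*L)/(-149 + L) = 2*L/(-149 + L))
-(P(-44) + H) = -(2*(-44)/(-149 - 44) + 22664) = -(2*(-44)/(-193) + 22664) = -(2*(-44)*(-1/193) + 22664) = -(88/193 + 22664) = -1*4374240/193 = -4374240/193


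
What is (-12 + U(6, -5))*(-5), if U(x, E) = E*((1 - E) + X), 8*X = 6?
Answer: 915/4 ≈ 228.75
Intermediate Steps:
X = 3/4 (X = (1/8)*6 = 3/4 ≈ 0.75000)
U(x, E) = E*(7/4 - E) (U(x, E) = E*((1 - E) + 3/4) = E*(7/4 - E))
(-12 + U(6, -5))*(-5) = (-12 + (1/4)*(-5)*(7 - 4*(-5)))*(-5) = (-12 + (1/4)*(-5)*(7 + 20))*(-5) = (-12 + (1/4)*(-5)*27)*(-5) = (-12 - 135/4)*(-5) = -183/4*(-5) = 915/4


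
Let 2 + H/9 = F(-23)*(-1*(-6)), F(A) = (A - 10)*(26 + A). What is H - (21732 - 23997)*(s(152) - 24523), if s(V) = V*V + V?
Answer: -2875119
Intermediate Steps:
s(V) = V + V² (s(V) = V² + V = V + V²)
F(A) = (-10 + A)*(26 + A)
H = -5364 (H = -18 + 9*((-260 + (-23)² + 16*(-23))*(-1*(-6))) = -18 + 9*((-260 + 529 - 368)*6) = -18 + 9*(-99*6) = -18 + 9*(-594) = -18 - 5346 = -5364)
H - (21732 - 23997)*(s(152) - 24523) = -5364 - (21732 - 23997)*(152*(1 + 152) - 24523) = -5364 - (-2265)*(152*153 - 24523) = -5364 - (-2265)*(23256 - 24523) = -5364 - (-2265)*(-1267) = -5364 - 1*2869755 = -5364 - 2869755 = -2875119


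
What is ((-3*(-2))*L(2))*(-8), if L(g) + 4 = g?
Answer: 96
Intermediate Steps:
L(g) = -4 + g
((-3*(-2))*L(2))*(-8) = ((-3*(-2))*(-4 + 2))*(-8) = (6*(-2))*(-8) = -12*(-8) = 96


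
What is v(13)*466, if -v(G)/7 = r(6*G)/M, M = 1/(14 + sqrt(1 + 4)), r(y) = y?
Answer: -3562104 - 254436*sqrt(5) ≈ -4.1310e+6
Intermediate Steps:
M = 1/(14 + sqrt(5)) ≈ 0.061591
v(G) = -42*G/(14/191 - sqrt(5)/191) (v(G) = -7*6*G/(14/191 - sqrt(5)/191) = -42*G/(14/191 - sqrt(5)/191))
v(13)*466 = (-588*13 - 42*13*sqrt(5))*466 = (-7644 - 546*sqrt(5))*466 = -3562104 - 254436*sqrt(5)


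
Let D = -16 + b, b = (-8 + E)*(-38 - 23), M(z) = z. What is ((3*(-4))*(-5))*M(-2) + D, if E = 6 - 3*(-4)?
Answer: -746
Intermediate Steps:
E = 18 (E = 6 + 12 = 18)
b = -610 (b = (-8 + 18)*(-38 - 23) = 10*(-61) = -610)
D = -626 (D = -16 - 610 = -626)
((3*(-4))*(-5))*M(-2) + D = ((3*(-4))*(-5))*(-2) - 626 = -12*(-5)*(-2) - 626 = 60*(-2) - 626 = -120 - 626 = -746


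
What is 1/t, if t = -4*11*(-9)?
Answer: 1/396 ≈ 0.0025253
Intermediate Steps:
t = 396 (t = -44*(-9) = 396)
1/t = 1/396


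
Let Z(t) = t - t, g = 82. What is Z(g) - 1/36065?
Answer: -1/36065 ≈ -2.7728e-5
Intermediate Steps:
Z(t) = 0
Z(g) - 1/36065 = 0 - 1/36065 = -1/36065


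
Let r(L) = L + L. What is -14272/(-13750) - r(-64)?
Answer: 887136/6875 ≈ 129.04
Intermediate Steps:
r(L) = 2*L
-14272/(-13750) - r(-64) = -14272/(-13750) - 2*(-64) = -14272*(-1/13750) - 1*(-128) = 7136/6875 + 128 = 887136/6875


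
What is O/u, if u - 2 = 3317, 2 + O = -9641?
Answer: -9643/3319 ≈ -2.9054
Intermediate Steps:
O = -9643 (O = -2 - 9641 = -9643)
u = 3319 (u = 2 + 3317 = 3319)
O/u = -9643/3319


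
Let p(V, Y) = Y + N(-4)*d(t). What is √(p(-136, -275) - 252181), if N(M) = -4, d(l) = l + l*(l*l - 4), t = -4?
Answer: 2*I*√63062 ≈ 502.24*I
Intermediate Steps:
d(l) = l + l*(-4 + l²) (d(l) = l + l*(l² - 4) = l + l*(-4 + l²))
p(V, Y) = 208 + Y (p(V, Y) = Y - (-16)*(-3 + (-4)²) = Y - (-16)*(-3 + 16) = Y - (-16)*13 = Y - 4*(-52) = Y + 208 = 208 + Y)
√(p(-136, -275) - 252181) = √((208 - 275) - 252181) = √(-67 - 252181) = √(-252248) = 2*I*√63062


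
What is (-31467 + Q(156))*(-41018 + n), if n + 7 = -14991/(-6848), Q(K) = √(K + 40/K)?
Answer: 8839842084603/6848 - 93641403*√237666/89024 ≈ 1.2904e+9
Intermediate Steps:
n = -32945/6848 (n = -7 - 14991/(-6848) = -7 - 14991*(-1/6848) = -7 + 14991/6848 = -32945/6848 ≈ -4.8109)
(-31467 + Q(156))*(-41018 + n) = (-31467 + √(156 + 40/156))*(-41018 - 32945/6848) = (-31467 + √(156 + 40*(1/156)))*(-280924209/6848) = (-31467 + √(156 + 10/39))*(-280924209/6848) = (-31467 + √(6094/39))*(-280924209/6848) = (-31467 + √237666/39)*(-280924209/6848) = 8839842084603/6848 - 93641403*√237666/89024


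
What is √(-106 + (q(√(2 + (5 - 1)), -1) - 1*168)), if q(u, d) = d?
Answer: 5*I*√11 ≈ 16.583*I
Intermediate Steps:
√(-106 + (q(√(2 + (5 - 1)), -1) - 1*168)) = √(-106 + (-1 - 1*168)) = √(-106 + (-1 - 168)) = √(-106 - 169) = √(-275) = 5*I*√11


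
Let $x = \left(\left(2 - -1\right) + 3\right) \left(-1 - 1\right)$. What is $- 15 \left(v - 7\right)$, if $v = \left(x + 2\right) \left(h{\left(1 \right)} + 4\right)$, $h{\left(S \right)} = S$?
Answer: $855$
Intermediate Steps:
$x = -12$ ($x = \left(\left(2 + 1\right) + 3\right) \left(-2\right) = \left(3 + 3\right) \left(-2\right) = 6 \left(-2\right) = -12$)
$v = -50$ ($v = \left(-12 + 2\right) \left(1 + 4\right) = \left(-10\right) 5 = -50$)
$- 15 \left(v - 7\right) = - 15 \left(-50 - 7\right) = \left(-15\right) \left(-57\right) = 855$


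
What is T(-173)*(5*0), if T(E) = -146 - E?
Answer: 0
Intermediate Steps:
T(-173)*(5*0) = (-146 - 1*(-173))*(5*0) = (-146 + 173)*0 = 27*0 = 0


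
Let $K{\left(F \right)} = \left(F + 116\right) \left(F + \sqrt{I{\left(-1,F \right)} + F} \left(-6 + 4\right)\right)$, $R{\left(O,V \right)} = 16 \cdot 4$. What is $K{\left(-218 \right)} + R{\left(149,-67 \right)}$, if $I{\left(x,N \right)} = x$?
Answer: $22300 + 204 i \sqrt{219} \approx 22300.0 + 3018.9 i$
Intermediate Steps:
$R{\left(O,V \right)} = 64$
$K{\left(F \right)} = \left(116 + F\right) \left(F - 2 \sqrt{-1 + F}\right)$ ($K{\left(F \right)} = \left(F + 116\right) \left(F + \sqrt{-1 + F} \left(-6 + 4\right)\right) = \left(116 + F\right) \left(F + \sqrt{-1 + F} \left(-2\right)\right) = \left(116 + F\right) \left(F - 2 \sqrt{-1 + F}\right)$)
$K{\left(-218 \right)} + R{\left(149,-67 \right)} = \left(\left(-218\right)^{2} - 232 \sqrt{-1 - 218} + 116 \left(-218\right) - - 436 \sqrt{-1 - 218}\right) + 64 = \left(47524 - 232 \sqrt{-219} - 25288 - - 436 \sqrt{-219}\right) + 64 = \left(47524 - 232 i \sqrt{219} - 25288 - - 436 i \sqrt{219}\right) + 64 = \left(47524 - 232 i \sqrt{219} - 25288 + 436 i \sqrt{219}\right) + 64 = \left(22236 + 204 i \sqrt{219}\right) + 64 = 22300 + 204 i \sqrt{219}$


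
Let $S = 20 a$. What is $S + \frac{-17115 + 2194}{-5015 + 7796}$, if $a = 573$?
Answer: $\frac{31855339}{2781} \approx 11455.0$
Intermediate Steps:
$S = 11460$ ($S = 20 \cdot 573 = 11460$)
$S + \frac{-17115 + 2194}{-5015 + 7796} = 11460 + \frac{-17115 + 2194}{-5015 + 7796} = 11460 - \frac{14921}{2781} = \frac{31855339}{2781}$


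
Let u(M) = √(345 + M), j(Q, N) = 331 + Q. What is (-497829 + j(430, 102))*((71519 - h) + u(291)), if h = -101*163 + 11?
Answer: -43727569028 - 994136*√159 ≈ -4.3740e+10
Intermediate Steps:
h = -16452 (h = -16463 + 11 = -16452)
(-497829 + j(430, 102))*((71519 - h) + u(291)) = (-497829 + (331 + 430))*((71519 - 1*(-16452)) + √(345 + 291)) = (-497829 + 761)*((71519 + 16452) + √636) = -497068*(87971 + 2*√159) = -43727569028 - 994136*√159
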